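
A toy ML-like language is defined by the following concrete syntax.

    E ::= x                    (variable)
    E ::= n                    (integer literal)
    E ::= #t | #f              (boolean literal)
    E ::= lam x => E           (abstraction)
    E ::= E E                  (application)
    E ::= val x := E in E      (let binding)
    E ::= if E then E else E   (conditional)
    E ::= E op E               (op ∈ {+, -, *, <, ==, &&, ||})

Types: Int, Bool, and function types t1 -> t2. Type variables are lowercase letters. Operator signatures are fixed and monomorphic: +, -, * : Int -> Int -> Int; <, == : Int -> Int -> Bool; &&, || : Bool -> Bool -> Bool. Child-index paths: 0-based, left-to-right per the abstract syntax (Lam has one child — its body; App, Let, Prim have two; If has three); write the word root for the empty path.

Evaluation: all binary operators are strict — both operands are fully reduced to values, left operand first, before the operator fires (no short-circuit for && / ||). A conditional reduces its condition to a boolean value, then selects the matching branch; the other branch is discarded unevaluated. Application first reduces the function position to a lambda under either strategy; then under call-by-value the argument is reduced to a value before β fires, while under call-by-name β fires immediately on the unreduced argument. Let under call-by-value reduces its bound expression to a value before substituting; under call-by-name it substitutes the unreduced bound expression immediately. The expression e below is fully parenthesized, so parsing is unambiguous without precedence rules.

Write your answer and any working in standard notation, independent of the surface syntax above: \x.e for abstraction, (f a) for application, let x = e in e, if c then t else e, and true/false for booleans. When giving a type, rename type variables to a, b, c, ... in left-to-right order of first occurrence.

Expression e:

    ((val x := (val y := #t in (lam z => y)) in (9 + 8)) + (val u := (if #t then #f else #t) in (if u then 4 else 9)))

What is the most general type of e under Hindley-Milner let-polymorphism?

Derivation:
let y : Bool
y : Bool
\z._ : a -> Bool
let x : forall. a -> Bool
  unify Int ~ Int
  unify Int ~ Int
  unify Int ~ Int
  unify Bool ~ Bool
  unify Bool ~ Bool
let u : Bool
u : Bool
  unify Bool ~ Bool
  unify Int ~ Int
  unify Int ~ Int

Answer: Int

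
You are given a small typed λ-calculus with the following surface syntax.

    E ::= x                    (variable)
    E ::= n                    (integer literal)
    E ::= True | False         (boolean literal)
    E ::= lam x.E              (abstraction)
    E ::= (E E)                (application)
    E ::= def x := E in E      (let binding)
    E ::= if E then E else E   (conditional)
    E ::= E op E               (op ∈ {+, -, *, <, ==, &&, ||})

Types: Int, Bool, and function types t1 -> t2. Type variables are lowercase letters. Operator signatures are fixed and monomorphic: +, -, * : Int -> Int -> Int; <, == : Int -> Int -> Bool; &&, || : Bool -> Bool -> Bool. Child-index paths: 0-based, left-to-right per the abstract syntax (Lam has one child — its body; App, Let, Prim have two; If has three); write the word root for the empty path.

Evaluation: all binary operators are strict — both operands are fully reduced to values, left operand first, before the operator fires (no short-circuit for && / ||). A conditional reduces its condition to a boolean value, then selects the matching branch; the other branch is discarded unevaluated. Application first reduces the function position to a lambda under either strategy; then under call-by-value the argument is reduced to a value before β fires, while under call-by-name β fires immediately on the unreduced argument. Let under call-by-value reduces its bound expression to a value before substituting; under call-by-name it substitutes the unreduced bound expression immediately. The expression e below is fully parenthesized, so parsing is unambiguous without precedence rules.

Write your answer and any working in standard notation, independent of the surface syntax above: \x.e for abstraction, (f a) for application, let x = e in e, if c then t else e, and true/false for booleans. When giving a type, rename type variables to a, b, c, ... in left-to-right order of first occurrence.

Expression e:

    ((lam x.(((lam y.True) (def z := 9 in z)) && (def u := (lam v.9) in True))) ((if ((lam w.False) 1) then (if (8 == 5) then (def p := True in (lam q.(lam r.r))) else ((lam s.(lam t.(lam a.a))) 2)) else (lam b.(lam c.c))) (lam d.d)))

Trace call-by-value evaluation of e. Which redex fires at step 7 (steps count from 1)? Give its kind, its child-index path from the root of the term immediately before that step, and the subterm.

Working:
step 0: ((\x.(((\y.true) (let z = 9 in z)) && (let u = (\v.9) in true))) ((if ((\w.false) 1) then (if (8 == 5) then (let p = true in (\q.(\r.r))) else ((\s.(\t.(\a.a))) 2)) else (\b.(\c.c))) (\d.d)))
step 1: [beta@1.0.0] ((\x.(((\y.true) (let z = 9 in z)) && (let u = (\v.9) in true))) ((if false then (if (8 == 5) then (let p = true in (\q.(\r.r))) else ((\s.(\t.(\a.a))) 2)) else (\b.(\c.c))) (\d.d)))
step 2: [if@1.0] ((\x.(((\y.true) (let z = 9 in z)) && (let u = (\v.9) in true))) ((\b.(\c.c)) (\d.d)))
step 3: [beta@1] ((\x.(((\y.true) (let z = 9 in z)) && (let u = (\v.9) in true))) (\c.c))
step 4: [beta@root] (((\y.true) (let z = 9 in z)) && (let u = (\v.9) in true))
step 5: [let@0.1] (((\y.true) 9) && (let u = (\v.9) in true))
step 6: [beta@0] (true && (let u = (\v.9) in true))
step 7: [let@1] (true && true)

Answer: let at 1 : (let u = (\v.9) in true)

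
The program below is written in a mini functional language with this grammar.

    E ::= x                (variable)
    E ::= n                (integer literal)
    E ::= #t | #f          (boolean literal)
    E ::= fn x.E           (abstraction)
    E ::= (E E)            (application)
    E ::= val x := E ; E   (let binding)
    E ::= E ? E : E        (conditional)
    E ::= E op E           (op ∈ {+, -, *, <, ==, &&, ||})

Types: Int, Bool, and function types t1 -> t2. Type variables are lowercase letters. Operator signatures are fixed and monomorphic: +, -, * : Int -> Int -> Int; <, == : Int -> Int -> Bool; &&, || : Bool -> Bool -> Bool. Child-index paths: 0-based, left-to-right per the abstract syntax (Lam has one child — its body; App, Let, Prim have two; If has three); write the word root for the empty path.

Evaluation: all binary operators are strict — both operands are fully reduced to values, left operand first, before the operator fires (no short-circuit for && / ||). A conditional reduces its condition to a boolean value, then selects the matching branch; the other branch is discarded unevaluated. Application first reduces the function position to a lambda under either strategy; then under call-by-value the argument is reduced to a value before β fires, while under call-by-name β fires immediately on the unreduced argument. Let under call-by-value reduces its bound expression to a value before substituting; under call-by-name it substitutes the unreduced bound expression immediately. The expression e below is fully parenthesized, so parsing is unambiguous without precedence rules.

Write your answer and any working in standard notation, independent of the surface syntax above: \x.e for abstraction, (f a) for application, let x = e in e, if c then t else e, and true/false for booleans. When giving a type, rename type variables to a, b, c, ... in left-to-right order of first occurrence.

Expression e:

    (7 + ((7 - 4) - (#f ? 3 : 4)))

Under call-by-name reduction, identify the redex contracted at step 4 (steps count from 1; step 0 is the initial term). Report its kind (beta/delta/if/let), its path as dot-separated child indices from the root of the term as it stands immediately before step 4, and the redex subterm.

Answer: delta at root : (7 + -1)

Trace:
step 0: (7 + ((7 - 4) - (if false then 3 else 4)))
step 1: [delta@1.0] (7 + (3 - (if false then 3 else 4)))
step 2: [if@1.1] (7 + (3 - 4))
step 3: [delta@1] (7 + -1)
step 4: [delta@root] 6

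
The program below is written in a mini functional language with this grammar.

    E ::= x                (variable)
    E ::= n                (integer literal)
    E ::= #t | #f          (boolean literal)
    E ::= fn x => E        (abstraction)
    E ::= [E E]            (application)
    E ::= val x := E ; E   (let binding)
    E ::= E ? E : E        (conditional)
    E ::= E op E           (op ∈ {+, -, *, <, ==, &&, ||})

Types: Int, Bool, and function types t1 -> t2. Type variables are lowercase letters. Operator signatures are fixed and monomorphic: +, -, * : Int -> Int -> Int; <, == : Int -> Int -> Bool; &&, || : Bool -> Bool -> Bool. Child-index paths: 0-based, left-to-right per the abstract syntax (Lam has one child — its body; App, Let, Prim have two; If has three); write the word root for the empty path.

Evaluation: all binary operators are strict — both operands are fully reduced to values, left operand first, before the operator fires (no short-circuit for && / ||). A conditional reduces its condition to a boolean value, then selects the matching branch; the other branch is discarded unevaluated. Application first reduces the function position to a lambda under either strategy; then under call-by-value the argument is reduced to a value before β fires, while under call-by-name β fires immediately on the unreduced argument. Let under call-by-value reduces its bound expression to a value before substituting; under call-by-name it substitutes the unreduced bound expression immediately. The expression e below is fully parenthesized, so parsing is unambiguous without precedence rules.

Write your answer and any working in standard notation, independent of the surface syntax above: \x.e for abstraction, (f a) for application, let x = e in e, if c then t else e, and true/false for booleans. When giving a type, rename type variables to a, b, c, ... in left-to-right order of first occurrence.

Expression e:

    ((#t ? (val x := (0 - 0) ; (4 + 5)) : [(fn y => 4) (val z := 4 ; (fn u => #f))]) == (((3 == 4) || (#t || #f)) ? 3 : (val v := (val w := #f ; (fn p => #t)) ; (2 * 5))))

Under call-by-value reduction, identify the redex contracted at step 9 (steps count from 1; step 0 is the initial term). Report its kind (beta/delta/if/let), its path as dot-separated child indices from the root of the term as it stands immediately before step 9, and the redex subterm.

Working:
step 0: ((if true then (let x = (0 - 0) in (4 + 5)) else ((\y.4) (let z = 4 in (\u.false)))) == (if ((3 == 4) || (true || false)) then 3 else (let v = (let w = false in (\p.true)) in (2 * 5))))
step 1: [if@0] ((let x = (0 - 0) in (4 + 5)) == (if ((3 == 4) || (true || false)) then 3 else (let v = (let w = false in (\p.true)) in (2 * 5))))
step 2: [delta@0.0] ((let x = 0 in (4 + 5)) == (if ((3 == 4) || (true || false)) then 3 else (let v = (let w = false in (\p.true)) in (2 * 5))))
step 3: [let@0] ((4 + 5) == (if ((3 == 4) || (true || false)) then 3 else (let v = (let w = false in (\p.true)) in (2 * 5))))
step 4: [delta@0] (9 == (if ((3 == 4) || (true || false)) then 3 else (let v = (let w = false in (\p.true)) in (2 * 5))))
step 5: [delta@1.0.0] (9 == (if (false || (true || false)) then 3 else (let v = (let w = false in (\p.true)) in (2 * 5))))
step 6: [delta@1.0.1] (9 == (if (false || true) then 3 else (let v = (let w = false in (\p.true)) in (2 * 5))))
step 7: [delta@1.0] (9 == (if true then 3 else (let v = (let w = false in (\p.true)) in (2 * 5))))
step 8: [if@1] (9 == 3)
step 9: [delta@root] false

Answer: delta at root : (9 == 3)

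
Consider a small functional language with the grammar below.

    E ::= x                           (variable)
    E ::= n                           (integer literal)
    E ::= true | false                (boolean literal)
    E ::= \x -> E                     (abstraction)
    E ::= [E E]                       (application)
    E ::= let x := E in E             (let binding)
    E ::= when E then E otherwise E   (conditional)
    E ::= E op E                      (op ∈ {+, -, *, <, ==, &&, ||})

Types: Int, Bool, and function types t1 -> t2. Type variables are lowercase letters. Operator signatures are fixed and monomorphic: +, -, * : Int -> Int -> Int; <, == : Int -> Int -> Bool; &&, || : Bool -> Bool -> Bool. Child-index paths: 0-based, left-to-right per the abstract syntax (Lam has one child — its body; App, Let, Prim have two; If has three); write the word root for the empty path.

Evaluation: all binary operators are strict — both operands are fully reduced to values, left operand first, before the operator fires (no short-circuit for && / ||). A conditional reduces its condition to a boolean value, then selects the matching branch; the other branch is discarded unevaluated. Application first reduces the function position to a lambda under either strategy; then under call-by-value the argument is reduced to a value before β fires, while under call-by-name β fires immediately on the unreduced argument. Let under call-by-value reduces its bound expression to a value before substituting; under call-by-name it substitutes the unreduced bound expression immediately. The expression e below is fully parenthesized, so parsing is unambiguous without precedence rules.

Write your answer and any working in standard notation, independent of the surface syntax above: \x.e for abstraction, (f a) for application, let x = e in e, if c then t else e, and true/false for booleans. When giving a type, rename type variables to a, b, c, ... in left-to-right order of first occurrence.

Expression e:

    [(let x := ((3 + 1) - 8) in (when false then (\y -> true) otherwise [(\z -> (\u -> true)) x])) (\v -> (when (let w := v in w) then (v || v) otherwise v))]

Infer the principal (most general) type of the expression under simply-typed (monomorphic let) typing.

Answer: Bool

Working:
  unify Int ~ Int
  unify Int ~ Int
  unify Int ~ Int
  unify Int ~ Int
let x : Int
  unify Bool ~ Bool
\y._ : a -> Bool
\u._ : c -> Bool
\z._ : b -> c -> Bool
x : Int
  unify b -> c -> Bool ~ Int -> d
  unify b ~ Int
  unify c -> Bool ~ d
_ _ : c -> Bool
  unify a -> Bool ~ c -> Bool
  unify a ~ c
  unify Bool ~ Bool
v : e
let w : e
w : e
  unify e ~ Bool
v : Bool
  unify Bool ~ Bool
v : Bool
  unify Bool ~ Bool
v : Bool
  unify Bool ~ Bool
\v._ : Bool -> Bool
  unify c -> Bool ~ (Bool -> Bool) -> f
  unify c ~ Bool -> Bool
  unify Bool ~ f
_ _ : Bool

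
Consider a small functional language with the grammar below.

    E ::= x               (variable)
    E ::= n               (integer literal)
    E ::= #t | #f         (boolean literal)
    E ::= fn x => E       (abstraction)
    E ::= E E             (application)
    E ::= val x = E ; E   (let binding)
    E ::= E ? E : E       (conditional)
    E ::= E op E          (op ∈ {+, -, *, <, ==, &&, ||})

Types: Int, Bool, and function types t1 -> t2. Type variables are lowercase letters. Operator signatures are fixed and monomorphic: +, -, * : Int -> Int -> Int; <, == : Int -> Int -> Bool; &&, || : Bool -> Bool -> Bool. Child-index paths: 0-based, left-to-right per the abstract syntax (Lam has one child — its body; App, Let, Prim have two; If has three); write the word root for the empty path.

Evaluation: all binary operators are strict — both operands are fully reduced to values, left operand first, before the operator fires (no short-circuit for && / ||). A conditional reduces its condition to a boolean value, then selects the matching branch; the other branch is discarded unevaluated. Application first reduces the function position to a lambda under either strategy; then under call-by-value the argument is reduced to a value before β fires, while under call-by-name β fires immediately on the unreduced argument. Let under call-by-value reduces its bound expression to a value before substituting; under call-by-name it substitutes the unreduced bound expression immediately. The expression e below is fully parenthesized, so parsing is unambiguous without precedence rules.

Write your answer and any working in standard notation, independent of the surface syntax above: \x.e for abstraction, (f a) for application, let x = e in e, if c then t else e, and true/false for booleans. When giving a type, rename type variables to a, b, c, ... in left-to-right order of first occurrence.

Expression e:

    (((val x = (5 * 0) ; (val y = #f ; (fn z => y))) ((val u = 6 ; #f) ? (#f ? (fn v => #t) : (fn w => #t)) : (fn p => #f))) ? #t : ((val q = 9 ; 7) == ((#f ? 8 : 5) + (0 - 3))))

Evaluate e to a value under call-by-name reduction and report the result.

Trace:
step 0: (if ((let x = (5 * 0) in (let y = false in (\z.y))) (if (let u = 6 in false) then (if false then (\v.true) else (\w.true)) else (\p.false))) then true else ((let q = 9 in 7) == ((if false then 8 else 5) + (0 - 3))))
step 1: [let@0.0] (if ((let y = false in (\z.y)) (if (let u = 6 in false) then (if false then (\v.true) else (\w.true)) else (\p.false))) then true else ((let q = 9 in 7) == ((if false then 8 else 5) + (0 - 3))))
step 2: [let@0.0] (if ((\z.false) (if (let u = 6 in false) then (if false then (\v.true) else (\w.true)) else (\p.false))) then true else ((let q = 9 in 7) == ((if false then 8 else 5) + (0 - 3))))
step 3: [beta@0] (if false then true else ((let q = 9 in 7) == ((if false then 8 else 5) + (0 - 3))))
step 4: [if@root] ((let q = 9 in 7) == ((if false then 8 else 5) + (0 - 3)))
step 5: [let@0] (7 == ((if false then 8 else 5) + (0 - 3)))
step 6: [if@1.0] (7 == (5 + (0 - 3)))
step 7: [delta@1.1] (7 == (5 + -3))
step 8: [delta@1] (7 == 2)
step 9: [delta@root] false

Answer: false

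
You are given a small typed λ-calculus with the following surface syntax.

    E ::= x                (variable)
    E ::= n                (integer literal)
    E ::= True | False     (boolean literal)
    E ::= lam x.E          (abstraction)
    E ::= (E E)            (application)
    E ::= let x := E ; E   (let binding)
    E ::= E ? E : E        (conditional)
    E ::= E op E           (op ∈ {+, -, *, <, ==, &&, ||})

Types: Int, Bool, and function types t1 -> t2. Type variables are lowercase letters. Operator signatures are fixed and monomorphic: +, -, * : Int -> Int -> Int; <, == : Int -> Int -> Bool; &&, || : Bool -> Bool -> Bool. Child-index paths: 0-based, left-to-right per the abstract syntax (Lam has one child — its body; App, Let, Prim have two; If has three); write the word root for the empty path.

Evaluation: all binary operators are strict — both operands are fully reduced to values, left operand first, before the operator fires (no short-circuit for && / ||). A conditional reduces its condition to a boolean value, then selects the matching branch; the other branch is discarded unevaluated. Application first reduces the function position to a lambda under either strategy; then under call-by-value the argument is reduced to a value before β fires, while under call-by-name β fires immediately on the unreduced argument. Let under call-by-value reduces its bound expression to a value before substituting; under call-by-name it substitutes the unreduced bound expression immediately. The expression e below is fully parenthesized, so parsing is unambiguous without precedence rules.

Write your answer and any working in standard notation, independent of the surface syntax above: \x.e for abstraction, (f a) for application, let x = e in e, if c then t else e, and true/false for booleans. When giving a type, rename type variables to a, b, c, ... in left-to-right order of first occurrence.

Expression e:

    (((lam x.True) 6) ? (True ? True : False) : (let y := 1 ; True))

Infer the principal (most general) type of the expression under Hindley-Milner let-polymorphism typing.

Answer: Bool

Derivation:
\x._ : a -> Bool
  unify a -> Bool ~ Int -> b
  unify a ~ Int
  unify Bool ~ b
_ _ : Bool
  unify Bool ~ Bool
  unify Bool ~ Bool
  unify Bool ~ Bool
let y : Int
  unify Bool ~ Bool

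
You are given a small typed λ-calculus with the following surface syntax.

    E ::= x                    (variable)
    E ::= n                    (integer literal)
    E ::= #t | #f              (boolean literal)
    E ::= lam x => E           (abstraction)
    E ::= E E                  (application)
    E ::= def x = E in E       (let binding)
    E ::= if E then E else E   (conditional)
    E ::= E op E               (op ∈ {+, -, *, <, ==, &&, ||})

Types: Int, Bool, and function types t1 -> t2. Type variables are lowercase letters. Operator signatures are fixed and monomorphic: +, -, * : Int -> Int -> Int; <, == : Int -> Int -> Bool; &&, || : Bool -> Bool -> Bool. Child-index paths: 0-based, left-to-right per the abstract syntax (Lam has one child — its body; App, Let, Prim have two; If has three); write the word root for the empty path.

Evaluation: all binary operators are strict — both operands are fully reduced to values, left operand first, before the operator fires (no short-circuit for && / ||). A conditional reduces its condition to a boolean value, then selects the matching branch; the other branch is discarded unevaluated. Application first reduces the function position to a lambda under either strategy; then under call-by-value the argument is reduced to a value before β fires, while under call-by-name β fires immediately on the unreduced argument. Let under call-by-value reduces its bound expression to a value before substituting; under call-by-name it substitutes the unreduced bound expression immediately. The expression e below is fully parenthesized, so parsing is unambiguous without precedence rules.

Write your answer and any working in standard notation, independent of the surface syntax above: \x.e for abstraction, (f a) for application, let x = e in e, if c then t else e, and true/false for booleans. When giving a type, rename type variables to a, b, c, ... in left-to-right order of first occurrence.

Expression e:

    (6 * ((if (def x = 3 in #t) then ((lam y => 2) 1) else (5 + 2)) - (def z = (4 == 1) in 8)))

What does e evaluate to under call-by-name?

Working:
step 0: (6 * ((if (let x = 3 in true) then ((\y.2) 1) else (5 + 2)) - (let z = (4 == 1) in 8)))
step 1: [let@1.0.0] (6 * ((if true then ((\y.2) 1) else (5 + 2)) - (let z = (4 == 1) in 8)))
step 2: [if@1.0] (6 * (((\y.2) 1) - (let z = (4 == 1) in 8)))
step 3: [beta@1.0] (6 * (2 - (let z = (4 == 1) in 8)))
step 4: [let@1.1] (6 * (2 - 8))
step 5: [delta@1] (6 * -6)
step 6: [delta@root] -36

Answer: -36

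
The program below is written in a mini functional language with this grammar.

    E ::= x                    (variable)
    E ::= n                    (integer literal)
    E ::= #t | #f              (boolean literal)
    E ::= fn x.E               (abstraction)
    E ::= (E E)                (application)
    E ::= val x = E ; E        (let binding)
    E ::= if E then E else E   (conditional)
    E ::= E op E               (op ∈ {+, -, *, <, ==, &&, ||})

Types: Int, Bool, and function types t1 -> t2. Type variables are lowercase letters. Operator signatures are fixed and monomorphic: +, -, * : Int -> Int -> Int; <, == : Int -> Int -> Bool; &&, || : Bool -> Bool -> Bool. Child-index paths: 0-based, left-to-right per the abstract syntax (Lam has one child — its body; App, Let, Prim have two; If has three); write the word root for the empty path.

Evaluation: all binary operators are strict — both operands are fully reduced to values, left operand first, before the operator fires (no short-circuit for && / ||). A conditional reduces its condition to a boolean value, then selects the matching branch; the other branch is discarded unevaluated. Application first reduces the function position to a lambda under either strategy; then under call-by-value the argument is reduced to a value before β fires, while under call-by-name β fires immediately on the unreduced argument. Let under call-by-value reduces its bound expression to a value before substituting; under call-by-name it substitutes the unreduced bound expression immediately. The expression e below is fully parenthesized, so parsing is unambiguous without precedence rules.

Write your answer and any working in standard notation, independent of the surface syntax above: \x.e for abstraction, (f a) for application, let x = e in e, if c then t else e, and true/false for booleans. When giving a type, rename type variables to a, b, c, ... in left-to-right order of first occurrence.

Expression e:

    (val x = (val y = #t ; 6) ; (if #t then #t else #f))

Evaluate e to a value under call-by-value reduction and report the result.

Answer: true

Working:
step 0: (let x = (let y = true in 6) in (if true then true else false))
step 1: [let@0] (let x = 6 in (if true then true else false))
step 2: [let@root] (if true then true else false)
step 3: [if@root] true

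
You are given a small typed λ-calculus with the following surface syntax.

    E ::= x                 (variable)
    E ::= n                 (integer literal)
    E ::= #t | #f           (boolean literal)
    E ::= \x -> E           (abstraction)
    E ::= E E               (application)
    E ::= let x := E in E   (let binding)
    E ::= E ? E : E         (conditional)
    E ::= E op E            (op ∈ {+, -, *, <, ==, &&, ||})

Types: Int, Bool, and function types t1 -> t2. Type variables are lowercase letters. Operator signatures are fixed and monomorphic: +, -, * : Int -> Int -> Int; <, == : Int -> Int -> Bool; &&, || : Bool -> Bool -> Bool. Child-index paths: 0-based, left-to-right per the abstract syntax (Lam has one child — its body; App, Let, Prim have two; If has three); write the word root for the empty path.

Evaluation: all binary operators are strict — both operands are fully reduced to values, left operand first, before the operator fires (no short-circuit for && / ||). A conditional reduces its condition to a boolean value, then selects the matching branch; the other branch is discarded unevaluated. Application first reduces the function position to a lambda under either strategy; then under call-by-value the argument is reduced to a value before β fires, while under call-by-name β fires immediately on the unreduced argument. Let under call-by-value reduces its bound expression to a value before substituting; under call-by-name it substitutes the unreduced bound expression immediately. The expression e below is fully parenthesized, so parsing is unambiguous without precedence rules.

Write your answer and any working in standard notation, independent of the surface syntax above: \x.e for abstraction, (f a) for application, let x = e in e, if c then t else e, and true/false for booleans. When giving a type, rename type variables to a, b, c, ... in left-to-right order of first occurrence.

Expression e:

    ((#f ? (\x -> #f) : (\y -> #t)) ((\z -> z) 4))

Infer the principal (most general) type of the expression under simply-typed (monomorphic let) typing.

Answer: Bool

Trace:
  unify Bool ~ Bool
\x._ : a -> Bool
\y._ : b -> Bool
  unify a -> Bool ~ b -> Bool
  unify a ~ b
  unify Bool ~ Bool
z : c
\z._ : c -> c
  unify c -> c ~ Int -> d
  unify c ~ Int
  unify Int ~ d
_ _ : Int
  unify b -> Bool ~ Int -> e
  unify b ~ Int
  unify Bool ~ e
_ _ : Bool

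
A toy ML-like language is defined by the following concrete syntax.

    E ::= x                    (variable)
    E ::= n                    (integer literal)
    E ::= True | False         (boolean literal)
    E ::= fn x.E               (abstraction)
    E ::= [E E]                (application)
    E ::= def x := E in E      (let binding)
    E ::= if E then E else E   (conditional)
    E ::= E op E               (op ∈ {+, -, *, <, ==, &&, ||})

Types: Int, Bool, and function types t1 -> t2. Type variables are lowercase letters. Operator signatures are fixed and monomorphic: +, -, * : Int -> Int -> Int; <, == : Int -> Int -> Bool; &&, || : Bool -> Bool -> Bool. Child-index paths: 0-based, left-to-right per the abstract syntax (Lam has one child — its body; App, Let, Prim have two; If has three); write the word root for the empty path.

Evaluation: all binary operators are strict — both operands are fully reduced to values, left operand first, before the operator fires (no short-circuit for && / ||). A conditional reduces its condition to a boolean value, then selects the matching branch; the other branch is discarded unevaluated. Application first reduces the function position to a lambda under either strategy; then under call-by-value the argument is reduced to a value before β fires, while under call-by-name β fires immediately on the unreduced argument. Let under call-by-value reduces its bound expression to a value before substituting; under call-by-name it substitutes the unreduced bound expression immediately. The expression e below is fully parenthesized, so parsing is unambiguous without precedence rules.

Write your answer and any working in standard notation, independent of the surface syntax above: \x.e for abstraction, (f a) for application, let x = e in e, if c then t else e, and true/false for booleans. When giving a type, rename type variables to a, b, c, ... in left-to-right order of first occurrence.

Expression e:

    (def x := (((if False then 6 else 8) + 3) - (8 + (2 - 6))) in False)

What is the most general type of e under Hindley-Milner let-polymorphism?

Answer: Bool

Trace:
  unify Bool ~ Bool
  unify Int ~ Int
  unify Int ~ Int
  unify Int ~ Int
  unify Int ~ Int
  unify Int ~ Int
  unify Int ~ Int
  unify Int ~ Int
  unify Int ~ Int
  unify Int ~ Int
let x : Int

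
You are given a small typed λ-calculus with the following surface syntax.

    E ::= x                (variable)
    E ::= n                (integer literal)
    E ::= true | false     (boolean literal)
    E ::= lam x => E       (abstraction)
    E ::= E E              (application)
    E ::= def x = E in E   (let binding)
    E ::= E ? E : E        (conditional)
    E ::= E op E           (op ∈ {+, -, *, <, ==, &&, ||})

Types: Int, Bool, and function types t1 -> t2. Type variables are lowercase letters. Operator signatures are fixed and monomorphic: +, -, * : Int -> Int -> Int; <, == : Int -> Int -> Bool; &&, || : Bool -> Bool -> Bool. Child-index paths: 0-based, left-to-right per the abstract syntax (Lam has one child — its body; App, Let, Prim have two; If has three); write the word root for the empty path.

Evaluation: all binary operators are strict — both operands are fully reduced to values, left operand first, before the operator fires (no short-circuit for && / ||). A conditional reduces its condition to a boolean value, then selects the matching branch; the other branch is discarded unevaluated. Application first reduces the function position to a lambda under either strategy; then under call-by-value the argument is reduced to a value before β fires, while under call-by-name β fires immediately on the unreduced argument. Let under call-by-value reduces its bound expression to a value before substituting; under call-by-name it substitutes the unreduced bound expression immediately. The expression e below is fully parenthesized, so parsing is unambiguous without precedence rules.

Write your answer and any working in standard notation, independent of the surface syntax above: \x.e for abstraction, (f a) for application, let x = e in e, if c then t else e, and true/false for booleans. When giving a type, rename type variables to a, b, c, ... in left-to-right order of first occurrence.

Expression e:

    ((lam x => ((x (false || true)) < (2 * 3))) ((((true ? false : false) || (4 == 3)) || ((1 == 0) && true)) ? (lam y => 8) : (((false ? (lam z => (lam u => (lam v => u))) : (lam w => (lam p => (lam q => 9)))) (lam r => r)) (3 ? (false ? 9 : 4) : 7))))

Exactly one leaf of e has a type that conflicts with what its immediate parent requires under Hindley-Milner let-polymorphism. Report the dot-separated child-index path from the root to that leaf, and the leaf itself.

Answer: 1.2.1.0 : 3

Working:
x : a
  unify Bool ~ Bool
  unify Bool ~ Bool
  unify a ~ Bool -> b
_ _ : b
  unify b ~ Int
  unify Int ~ Int
  unify Int ~ Int
  unify Int ~ Int
\x._ : (Bool -> Int) -> Bool
  unify Bool ~ Bool
  unify Bool ~ Bool
  unify Bool ~ Bool
  unify Int ~ Int
  unify Int ~ Int
  unify Bool ~ Bool
  unify Bool ~ Bool
  unify Int ~ Int
  unify Int ~ Int
  unify Bool ~ Bool
  unify Bool ~ Bool
  unify Bool ~ Bool
  unify Bool ~ Bool
\y._ : c -> Int
  unify Bool ~ Bool
u : e
\v._ : f -> e
\u._ : e -> f -> e
\z._ : d -> e -> f -> e
\q._ : i -> Int
\p._ : h -> i -> Int
\w._ : g -> h -> i -> Int
  unify d -> e -> f -> e ~ g -> h -> i -> Int
  unify d ~ g
  unify e -> f -> e ~ h -> i -> Int
  unify e ~ h
  unify f -> h ~ i -> Int
  unify f ~ i
  unify h ~ Int
r : j
\r._ : j -> j
  unify g -> Int -> i -> Int ~ (j -> j) -> k
  unify g ~ j -> j
  unify Int -> i -> Int ~ k
_ _ : Int -> i -> Int
  unify Int ~ Bool
  FAIL: mismatch Int ~ Bool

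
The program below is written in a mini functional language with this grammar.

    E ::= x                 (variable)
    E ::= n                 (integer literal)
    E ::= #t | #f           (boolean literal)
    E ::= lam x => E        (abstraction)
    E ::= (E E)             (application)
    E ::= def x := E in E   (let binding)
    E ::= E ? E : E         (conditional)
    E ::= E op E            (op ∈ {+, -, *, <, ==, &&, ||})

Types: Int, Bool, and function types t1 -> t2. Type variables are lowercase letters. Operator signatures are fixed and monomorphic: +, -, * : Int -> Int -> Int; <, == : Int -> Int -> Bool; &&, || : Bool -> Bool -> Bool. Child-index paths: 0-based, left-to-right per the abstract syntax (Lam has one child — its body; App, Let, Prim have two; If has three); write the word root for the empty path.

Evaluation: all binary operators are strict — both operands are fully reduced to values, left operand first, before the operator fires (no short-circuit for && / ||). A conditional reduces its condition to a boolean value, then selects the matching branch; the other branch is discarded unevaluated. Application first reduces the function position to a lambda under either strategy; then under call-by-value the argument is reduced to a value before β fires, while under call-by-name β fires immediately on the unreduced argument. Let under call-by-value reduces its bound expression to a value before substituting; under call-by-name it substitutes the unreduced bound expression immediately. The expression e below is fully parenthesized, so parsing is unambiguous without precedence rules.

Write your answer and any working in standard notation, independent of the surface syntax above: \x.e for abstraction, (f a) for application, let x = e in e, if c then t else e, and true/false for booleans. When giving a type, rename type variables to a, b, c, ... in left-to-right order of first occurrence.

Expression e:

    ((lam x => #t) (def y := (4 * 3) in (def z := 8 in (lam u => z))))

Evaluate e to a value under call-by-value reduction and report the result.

Derivation:
step 0: ((\x.true) (let y = (4 * 3) in (let z = 8 in (\u.z))))
step 1: [delta@1.0] ((\x.true) (let y = 12 in (let z = 8 in (\u.z))))
step 2: [let@1] ((\x.true) (let z = 8 in (\u.z)))
step 3: [let@1] ((\x.true) (\u.8))
step 4: [beta@root] true

Answer: true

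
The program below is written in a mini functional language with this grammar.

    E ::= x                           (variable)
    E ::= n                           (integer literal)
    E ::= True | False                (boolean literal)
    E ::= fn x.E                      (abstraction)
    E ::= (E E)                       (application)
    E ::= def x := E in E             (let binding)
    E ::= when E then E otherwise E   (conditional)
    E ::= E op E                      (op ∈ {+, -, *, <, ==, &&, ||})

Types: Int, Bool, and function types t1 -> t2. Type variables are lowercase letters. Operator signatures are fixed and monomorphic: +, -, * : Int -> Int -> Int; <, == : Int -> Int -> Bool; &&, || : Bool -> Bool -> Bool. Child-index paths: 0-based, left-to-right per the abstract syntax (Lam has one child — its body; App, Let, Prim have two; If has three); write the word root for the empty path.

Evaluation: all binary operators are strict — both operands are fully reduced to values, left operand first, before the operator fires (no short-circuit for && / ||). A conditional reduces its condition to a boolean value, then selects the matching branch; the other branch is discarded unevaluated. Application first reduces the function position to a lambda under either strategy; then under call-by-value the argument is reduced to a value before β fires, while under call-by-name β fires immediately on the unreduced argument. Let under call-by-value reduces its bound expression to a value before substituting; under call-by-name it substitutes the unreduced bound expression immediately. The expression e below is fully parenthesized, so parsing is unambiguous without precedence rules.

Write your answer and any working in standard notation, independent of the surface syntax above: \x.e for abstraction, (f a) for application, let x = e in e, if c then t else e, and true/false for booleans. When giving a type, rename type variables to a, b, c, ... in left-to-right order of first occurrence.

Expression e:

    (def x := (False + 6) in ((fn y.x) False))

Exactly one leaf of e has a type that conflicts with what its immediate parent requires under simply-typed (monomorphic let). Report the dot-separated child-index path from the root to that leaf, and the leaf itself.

Trace:
  unify Bool ~ Int
  FAIL: mismatch Bool ~ Int

Answer: 0.0 : false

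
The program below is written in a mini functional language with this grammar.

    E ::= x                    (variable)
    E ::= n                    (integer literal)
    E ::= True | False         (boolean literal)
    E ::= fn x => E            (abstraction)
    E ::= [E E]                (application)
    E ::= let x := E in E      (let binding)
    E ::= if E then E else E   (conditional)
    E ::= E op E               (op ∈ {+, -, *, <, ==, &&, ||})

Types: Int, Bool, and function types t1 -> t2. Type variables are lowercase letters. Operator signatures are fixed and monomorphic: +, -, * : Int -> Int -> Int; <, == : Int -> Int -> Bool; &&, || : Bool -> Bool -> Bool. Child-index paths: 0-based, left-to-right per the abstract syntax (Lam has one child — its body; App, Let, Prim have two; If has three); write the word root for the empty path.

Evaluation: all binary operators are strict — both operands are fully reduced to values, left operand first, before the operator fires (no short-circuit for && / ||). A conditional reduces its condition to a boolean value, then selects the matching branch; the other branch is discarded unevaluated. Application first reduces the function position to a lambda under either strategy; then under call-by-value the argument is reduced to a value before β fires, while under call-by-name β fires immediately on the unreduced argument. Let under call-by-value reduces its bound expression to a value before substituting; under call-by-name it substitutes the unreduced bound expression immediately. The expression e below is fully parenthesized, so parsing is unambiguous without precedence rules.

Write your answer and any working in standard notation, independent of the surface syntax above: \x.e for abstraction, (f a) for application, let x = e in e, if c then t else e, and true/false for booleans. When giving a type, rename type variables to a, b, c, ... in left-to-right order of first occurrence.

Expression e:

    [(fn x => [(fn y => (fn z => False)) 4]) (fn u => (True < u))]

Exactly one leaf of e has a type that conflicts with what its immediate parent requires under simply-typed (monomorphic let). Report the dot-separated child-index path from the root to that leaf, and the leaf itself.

Working:
\z._ : c -> Bool
\y._ : b -> c -> Bool
  unify b -> c -> Bool ~ Int -> d
  unify b ~ Int
  unify c -> Bool ~ d
_ _ : c -> Bool
\x._ : a -> c -> Bool
  unify Bool ~ Int
  FAIL: mismatch Bool ~ Int

Answer: 1.0.0 : true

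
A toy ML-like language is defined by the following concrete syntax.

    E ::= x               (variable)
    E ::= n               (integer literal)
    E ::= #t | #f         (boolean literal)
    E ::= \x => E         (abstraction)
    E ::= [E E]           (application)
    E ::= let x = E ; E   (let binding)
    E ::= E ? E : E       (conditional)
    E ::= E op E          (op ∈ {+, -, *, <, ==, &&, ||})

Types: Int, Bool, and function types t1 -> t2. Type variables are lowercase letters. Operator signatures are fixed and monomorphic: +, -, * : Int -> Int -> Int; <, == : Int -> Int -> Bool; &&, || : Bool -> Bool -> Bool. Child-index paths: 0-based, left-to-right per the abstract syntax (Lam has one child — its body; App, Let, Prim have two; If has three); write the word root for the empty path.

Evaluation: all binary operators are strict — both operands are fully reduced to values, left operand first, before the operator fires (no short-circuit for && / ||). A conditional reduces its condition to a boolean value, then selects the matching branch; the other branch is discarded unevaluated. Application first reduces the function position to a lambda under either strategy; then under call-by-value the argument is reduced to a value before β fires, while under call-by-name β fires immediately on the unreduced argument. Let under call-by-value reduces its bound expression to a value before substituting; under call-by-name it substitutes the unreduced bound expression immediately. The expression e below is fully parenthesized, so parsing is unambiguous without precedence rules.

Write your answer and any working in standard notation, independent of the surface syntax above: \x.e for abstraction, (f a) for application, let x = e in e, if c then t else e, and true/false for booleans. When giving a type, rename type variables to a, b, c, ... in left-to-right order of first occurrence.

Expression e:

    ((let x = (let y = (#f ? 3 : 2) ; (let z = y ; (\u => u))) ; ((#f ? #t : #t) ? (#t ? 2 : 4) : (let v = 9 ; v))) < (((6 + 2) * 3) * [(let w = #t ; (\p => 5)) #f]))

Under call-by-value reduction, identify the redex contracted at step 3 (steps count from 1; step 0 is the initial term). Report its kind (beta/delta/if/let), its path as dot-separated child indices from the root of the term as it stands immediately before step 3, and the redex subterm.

Answer: let at 0.0 : (let z = 2 in (\u.u))

Working:
step 0: ((let x = (let y = (if false then 3 else 2) in (let z = y in (\u.u))) in (if (if false then true else true) then (if true then 2 else 4) else (let v = 9 in v))) < (((6 + 2) * 3) * ((let w = true in (\p.5)) false)))
step 1: [if@0.0.0] ((let x = (let y = 2 in (let z = y in (\u.u))) in (if (if false then true else true) then (if true then 2 else 4) else (let v = 9 in v))) < (((6 + 2) * 3) * ((let w = true in (\p.5)) false)))
step 2: [let@0.0] ((let x = (let z = 2 in (\u.u)) in (if (if false then true else true) then (if true then 2 else 4) else (let v = 9 in v))) < (((6 + 2) * 3) * ((let w = true in (\p.5)) false)))
step 3: [let@0.0] ((let x = (\u.u) in (if (if false then true else true) then (if true then 2 else 4) else (let v = 9 in v))) < (((6 + 2) * 3) * ((let w = true in (\p.5)) false)))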